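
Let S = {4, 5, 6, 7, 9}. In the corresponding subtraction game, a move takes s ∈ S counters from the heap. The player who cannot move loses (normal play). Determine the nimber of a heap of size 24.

2

G(0) = 0
G(1) = mex{} = 0
G(2) = mex{} = 0
G(3) = mex{} = 0
G(4) = mex{0} = 1
G(5) = mex{0,0} = 1
G(6) = mex{0,0,0} = 1
G(7) = mex{0,0,0,0} = 1
G(8) = mex{1,0,0,0} = 2
G(9) = mex{1,1,0,0,0} = 2
G(10) = mex{1,1,1,0,0} = 2
G(11) = mex{1,1,1,1,0} = 2
G(12) = mex{2,1,1,1,0} = 3
G(13) = mex{2,2,1,1,1} = 0
G(14) = mex{2,2,2,1,1} = 0
G(15) = mex{2,2,2,2,1} = 0
G(16) = mex{3,2,2,2,1} = 0
G(17) = mex{0,3,2,2,2} = 1
G(18) = mex{0,0,3,2,2} = 1
G(19) = mex{0,0,0,3,2} = 1
G(20) = mex{0,0,0,0,2} = 1
G(21) = mex{1,0,0,0,3} = 2
G(22) = mex{1,1,0,0,0} = 2
G(23) = mex{1,1,1,0,0} = 2
G(24) = mex{1,1,1,1,0} = 2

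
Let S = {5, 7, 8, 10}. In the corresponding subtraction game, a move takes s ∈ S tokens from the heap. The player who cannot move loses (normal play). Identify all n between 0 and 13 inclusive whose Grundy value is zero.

0, 1, 2, 3, 4

G(0) = 0
G(1) = mex{} = 0
G(2) = mex{} = 0
G(3) = mex{} = 0
G(4) = mex{} = 0
G(5) = mex{0} = 1
G(6) = mex{0} = 1
G(7) = mex{0,0} = 1
G(8) = mex{0,0,0} = 1
G(9) = mex{0,0,0} = 1
G(10) = mex{1,0,0,0} = 2
G(11) = mex{1,0,0,0} = 2
G(12) = mex{1,1,0,0} = 2
G(13) = mex{1,1,1,0} = 2
P-positions are exactly the n with G(n) = 0.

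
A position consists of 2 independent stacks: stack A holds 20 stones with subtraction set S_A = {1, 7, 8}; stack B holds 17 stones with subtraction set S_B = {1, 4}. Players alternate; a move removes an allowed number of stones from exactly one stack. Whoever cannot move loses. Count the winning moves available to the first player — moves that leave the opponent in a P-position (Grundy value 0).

3

Stack A, S = {1, 7, 8}:
G(0) = 0
G(1) = mex{0} = 1
G(2) = mex{1} = 0
G(3) = mex{0} = 1
G(4) = mex{1} = 0
G(5) = mex{0} = 1
G(6) = mex{1} = 0
G(7) = mex{0,0} = 1
G(8) = mex{1,1,0} = 2
G(9) = mex{2,0,1} = 3
G(10) = mex{3,1,0} = 2
G(11) = mex{2,0,1} = 3
G(12) = mex{3,1,0} = 2
G(13) = mex{2,0,1} = 3
G(14) = mex{3,1,0} = 2
G(15) = mex{2,2,1} = 0
G(16) = mex{0,3,2} = 1
G(17) = mex{1,2,3} = 0
G(18) = mex{0,3,2} = 1
G(19) = mex{1,2,3} = 0
G(20) = mex{0,3,2} = 1
G_A(20) = 1.
Stack B, S = {1, 4}:
G(0) = 0
G(1) = mex{0} = 1
G(2) = mex{1} = 0
G(3) = mex{0} = 1
G(4) = mex{1,0} = 2
G(5) = mex{2,1} = 0
G(6) = mex{0,0} = 1
G(7) = mex{1,1} = 0
G(8) = mex{0,2} = 1
G(9) = mex{1,0} = 2
G(10) = mex{2,1} = 0
G(11) = mex{0,0} = 1
G(12) = mex{1,1} = 0
G(13) = mex{0,2} = 1
G(14) = mex{1,0} = 2
G(15) = mex{2,1} = 0
G(16) = mex{0,0} = 1
G(17) = mex{1,1} = 0
G_B(17) = 0.
Combined Grundy value = 1 ⊕ 0 = 1.
A winning move leaves total XOR = 0, i.e. changes one component's Grundy value g to g ⊕ X where X is the current total.
Stack A: need g' = 1⊕1 = 0. Options: 20−1→G=0, 20−7→G=3, 20−8→G=2. Hits: 1.
Stack B: need g' = 0⊕1 = 1. Options: 17−1→G=1, 17−4→G=1. Hits: 2.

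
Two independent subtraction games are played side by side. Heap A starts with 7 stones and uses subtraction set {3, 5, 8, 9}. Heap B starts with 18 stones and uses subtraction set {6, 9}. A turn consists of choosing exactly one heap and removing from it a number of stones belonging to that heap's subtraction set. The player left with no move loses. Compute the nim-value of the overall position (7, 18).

Heap A, S = {3, 5, 8, 9}:
n : 0 1 2 3 4 5 6 7
G : 0 0 0 1 1 1 2 2
G_A(7) = 2.
Heap B, S = {6, 9}:
n :  0  1  2  3  4  5  6  7  8  9 10 11 12 13 14 15 16 17 18
G :  0  0  0  0  0  0  1  1  1  1  1  1  2  2  2  0  0  0  0
G_B(18) = 0.
Combined Grundy value = 2 ⊕ 0 = 2.

2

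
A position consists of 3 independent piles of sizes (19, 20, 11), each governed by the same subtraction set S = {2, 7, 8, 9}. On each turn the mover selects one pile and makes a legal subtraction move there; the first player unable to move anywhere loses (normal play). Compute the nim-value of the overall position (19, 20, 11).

3

All piles use S = {2, 7, 8, 9}:
n :  0  1  2  3  4  5  6  7  8  9 10 11 12 13 14 15 16 17 18 19 20
G :  0  0  1  1  0  0  1  1  2  2  3  3  2  2  3  0  0  1  1  0  0
Pile A: G(19) = 0.
Pile B: G(20) = 0.
Pile C: G(11) = 3.
Combined Grundy value = 0 ⊕ 0 ⊕ 3 = 3.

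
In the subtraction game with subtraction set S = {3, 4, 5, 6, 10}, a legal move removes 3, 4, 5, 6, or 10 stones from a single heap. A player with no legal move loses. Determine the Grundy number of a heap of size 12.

1

G(0) = 0
G(1) = mex{} = 0
G(2) = mex{} = 0
G(3) = mex{0} = 1
G(4) = mex{0,0} = 1
G(5) = mex{0,0,0} = 1
G(6) = mex{1,0,0,0} = 2
G(7) = mex{1,1,0,0} = 2
G(8) = mex{1,1,1,0} = 2
G(9) = mex{2,1,1,1} = 0
G(10) = mex{2,2,1,1,0} = 3
G(11) = mex{2,2,2,1,0} = 3
G(12) = mex{0,2,2,2,0} = 1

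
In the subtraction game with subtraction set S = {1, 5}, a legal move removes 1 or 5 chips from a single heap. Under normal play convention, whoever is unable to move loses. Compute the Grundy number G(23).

G(0) = 0
G(1) = mex{0} = 1
G(2) = mex{1} = 0
G(3) = mex{0} = 1
G(4) = mex{1} = 0
G(5) = mex{0,0} = 1
G(6) = mex{1,1} = 0
G(7) = mex{0,0} = 1
G(8) = mex{1,1} = 0
G(9) = mex{0,0} = 1
G(10) = mex{1,1} = 0
G(11) = mex{0,0} = 1
G(12) = mex{1,1} = 0
G(13) = mex{0,0} = 1
G(14) = mex{1,1} = 0
G(15) = mex{0,0} = 1
G(16) = mex{1,1} = 0
G(17) = mex{0,0} = 1
G(18) = mex{1,1} = 0
G(19) = mex{0,0} = 1
G(20) = mex{1,1} = 0
G(21) = mex{0,0} = 1
G(22) = mex{1,1} = 0
G(23) = mex{0,0} = 1

1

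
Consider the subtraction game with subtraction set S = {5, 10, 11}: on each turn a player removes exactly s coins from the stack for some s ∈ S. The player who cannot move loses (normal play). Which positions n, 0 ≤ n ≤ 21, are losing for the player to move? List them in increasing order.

G(0) = 0
G(1) = mex{} = 0
G(2) = mex{} = 0
G(3) = mex{} = 0
G(4) = mex{} = 0
G(5) = mex{0} = 1
G(6) = mex{0} = 1
G(7) = mex{0} = 1
G(8) = mex{0} = 1
G(9) = mex{0} = 1
G(10) = mex{1,0} = 2
G(11) = mex{1,0,0} = 2
G(12) = mex{1,0,0} = 2
G(13) = mex{1,0,0} = 2
G(14) = mex{1,0,0} = 2
G(15) = mex{2,1,0} = 3
G(16) = mex{2,1,1} = 0
G(17) = mex{2,1,1} = 0
G(18) = mex{2,1,1} = 0
G(19) = mex{2,1,1} = 0
G(20) = mex{3,2,1} = 0
G(21) = mex{0,2,2} = 1
P-positions are exactly the n with G(n) = 0.

0, 1, 2, 3, 4, 16, 17, 18, 19, 20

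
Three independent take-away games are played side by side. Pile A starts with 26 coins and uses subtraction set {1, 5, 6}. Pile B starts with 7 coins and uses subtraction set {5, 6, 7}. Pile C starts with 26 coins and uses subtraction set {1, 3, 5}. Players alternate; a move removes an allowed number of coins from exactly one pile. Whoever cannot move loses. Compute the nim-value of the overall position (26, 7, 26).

1

Pile A, S = {1, 5, 6}:
G(0) = 0
G(1) = mex{0} = 1
G(2) = mex{1} = 0
G(3) = mex{0} = 1
G(4) = mex{1} = 0
G(5) = mex{0,0} = 1
G(6) = mex{1,1,0} = 2
G(7) = mex{2,0,1} = 3
G(8) = mex{3,1,0} = 2
G(9) = mex{2,0,1} = 3
G(10) = mex{3,1,0} = 2
G(11) = mex{2,2,1} = 0
G(12) = mex{0,3,2} = 1
G(13) = mex{1,2,3} = 0
G(14) = mex{0,3,2} = 1
G(15) = mex{1,2,3} = 0
G(16) = mex{0,0,2} = 1
G(17) = mex{1,1,0} = 2
G(18) = mex{2,0,1} = 3
G(19) = mex{3,1,0} = 2
G(20) = mex{2,0,1} = 3
G(21) = mex{3,1,0} = 2
G(22) = mex{2,2,1} = 0
G(23) = mex{0,3,2} = 1
G(24) = mex{1,2,3} = 0
G(25) = mex{0,3,2} = 1
G(26) = mex{1,2,3} = 0
G_A(26) = 0.
Pile B, S = {5, 6, 7}:
G(0) = 0
G(1) = mex{} = 0
G(2) = mex{} = 0
G(3) = mex{} = 0
G(4) = mex{} = 0
G(5) = mex{0} = 1
G(6) = mex{0,0} = 1
G(7) = mex{0,0,0} = 1
G_B(7) = 1.
Pile C, S = {1, 3, 5}:
n :  0  1  2  3  4  5  6  7  8  9 10 11 12 13 14 15 16 17 18 19 20 21 22 23 24 25 26
G :  0  1  0  1  0  1  0  1  0  1  0  1  0  1  0  1  0  1  0  1  0  1  0  1  0  1  0
G_C(26) = 0.
Combined Grundy value = 0 ⊕ 1 ⊕ 0 = 1.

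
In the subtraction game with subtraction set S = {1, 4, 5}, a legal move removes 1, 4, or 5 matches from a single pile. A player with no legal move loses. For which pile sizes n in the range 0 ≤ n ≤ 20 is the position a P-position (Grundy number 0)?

G(0) = 0
G(1) = mex{0} = 1
G(2) = mex{1} = 0
G(3) = mex{0} = 1
G(4) = mex{1,0} = 2
G(5) = mex{2,1,0} = 3
G(6) = mex{3,0,1} = 2
G(7) = mex{2,1,0} = 3
G(8) = mex{3,2,1} = 0
G(9) = mex{0,3,2} = 1
G(10) = mex{1,2,3} = 0
G(11) = mex{0,3,2} = 1
G(12) = mex{1,0,3} = 2
G(13) = mex{2,1,0} = 3
G(14) = mex{3,0,1} = 2
G(15) = mex{2,1,0} = 3
G(16) = mex{3,2,1} = 0
G(17) = mex{0,3,2} = 1
G(18) = mex{1,2,3} = 0
G(19) = mex{0,3,2} = 1
G(20) = mex{1,0,3} = 2
P-positions are exactly the n with G(n) = 0.

0, 2, 8, 10, 16, 18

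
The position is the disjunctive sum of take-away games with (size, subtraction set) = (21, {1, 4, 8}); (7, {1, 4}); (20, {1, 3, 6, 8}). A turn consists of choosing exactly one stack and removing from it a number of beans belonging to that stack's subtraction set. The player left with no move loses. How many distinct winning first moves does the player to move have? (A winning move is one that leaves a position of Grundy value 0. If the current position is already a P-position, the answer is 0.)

Stack A, S = {1, 4, 8}:
n :  0  1  2  3  4  5  6  7  8  9 10 11 12 13 14 15 16 17 18 19 20 21
G :  0  1  0  1  2  0  1  0  1  2  3  2  0  1  0  1  2  0  1  0  1  2
G_A(21) = 2.
Stack B, S = {1, 4}:
n : 0 1 2 3 4 5 6 7
G : 0 1 0 1 2 0 1 0
G_B(7) = 0.
Stack C, S = {1, 3, 6, 8}:
G(0) = 0
G(1) = mex{0} = 1
G(2) = mex{1} = 0
G(3) = mex{0,0} = 1
G(4) = mex{1,1} = 0
G(5) = mex{0,0} = 1
G(6) = mex{1,1,0} = 2
G(7) = mex{2,0,1} = 3
G(8) = mex{3,1,0,0} = 2
G(9) = mex{2,2,1,1} = 0
G(10) = mex{0,3,0,0} = 1
G(11) = mex{1,2,1,1} = 0
G(12) = mex{0,0,2,0} = 1
G(13) = mex{1,1,3,1} = 0
G(14) = mex{0,0,2,2} = 1
G(15) = mex{1,1,0,3} = 2
G(16) = mex{2,0,1,2} = 3
G(17) = mex{3,1,0,0} = 2
G(18) = mex{2,2,1,1} = 0
G(19) = mex{0,3,0,0} = 1
G(20) = mex{1,2,1,1} = 0
G_C(20) = 0.
Combined Grundy value = 2 ⊕ 0 ⊕ 0 = 2.
A winning move leaves total XOR = 0, i.e. changes one component's Grundy value g to g ⊕ X where X is the current total.
Stack A: need g' = 2⊕2 = 0. Options: 21−1→G=1, 21−4→G=0, 21−8→G=1. Hits: 1.
Stack B: need g' = 0⊕2 = 2. Options: 7−1→G=1, 7−4→G=1. Hits: 0.
Stack C: need g' = 0⊕2 = 2. Options: 20−1→G=1, 20−3→G=2, 20−6→G=1, 20−8→G=1. Hits: 1.

2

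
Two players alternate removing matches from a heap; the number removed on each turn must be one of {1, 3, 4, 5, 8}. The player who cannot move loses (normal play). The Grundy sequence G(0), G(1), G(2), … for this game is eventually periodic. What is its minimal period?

n :  0  1  2  3  4  5  6  7  8  9 10 11 12 13 14 15 16 17 18 19
G :  0  1  0  1  2  3  2  3  4  0  1  0  1  2  3  2  3  4  0  1
G(n+9) = G(n) holds for n = 0,…,7 (a full window of length max(S) = 8), so the sequence is purely periodic with period 9.

9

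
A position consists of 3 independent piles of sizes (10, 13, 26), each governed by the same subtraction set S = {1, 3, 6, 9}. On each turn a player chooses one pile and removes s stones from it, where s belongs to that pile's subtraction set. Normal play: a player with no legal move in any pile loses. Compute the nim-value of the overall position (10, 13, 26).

3

All piles use S = {1, 3, 6, 9}:
G(0) = 0
G(1) = mex{0} = 1
G(2) = mex{1} = 0
G(3) = mex{0,0} = 1
G(4) = mex{1,1} = 0
G(5) = mex{0,0} = 1
G(6) = mex{1,1,0} = 2
G(7) = mex{2,0,1} = 3
G(8) = mex{3,1,0} = 2
G(9) = mex{2,2,1,0} = 3
G(10) = mex{3,3,0,1} = 2
G(11) = mex{2,2,1,0} = 3
G(12) = mex{3,3,2,1} = 0
G(13) = mex{0,2,3,0} = 1
G(14) = mex{1,3,2,1} = 0
G(15) = mex{0,0,3,2} = 1
G(16) = mex{1,1,2,3} = 0
G(17) = mex{0,0,3,2} = 1
G(18) = mex{1,1,0,3} = 2
G(19) = mex{2,0,1,2} = 3
G(20) = mex{3,1,0,3} = 2
G(21) = mex{2,2,1,0} = 3
G(22) = mex{3,3,0,1} = 2
G(23) = mex{2,2,1,0} = 3
G(24) = mex{3,3,2,1} = 0
G(25) = mex{0,2,3,0} = 1
G(26) = mex{1,3,2,1} = 0
Pile A: G(10) = 2.
Pile B: G(13) = 1.
Pile C: G(26) = 0.
Combined Grundy value = 2 ⊕ 1 ⊕ 0 = 3.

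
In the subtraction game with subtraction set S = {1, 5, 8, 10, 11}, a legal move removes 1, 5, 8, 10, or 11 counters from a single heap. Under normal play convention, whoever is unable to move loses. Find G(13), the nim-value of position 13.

3

n :  0  1  2  3  4  5  6  7  8  9 10 11 12 13
G :  0  1  0  1  0  1  0  1  2  3  2  3  2  3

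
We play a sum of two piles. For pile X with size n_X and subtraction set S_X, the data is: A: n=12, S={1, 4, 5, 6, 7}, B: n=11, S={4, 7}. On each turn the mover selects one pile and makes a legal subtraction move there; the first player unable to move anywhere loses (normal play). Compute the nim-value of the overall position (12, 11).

Pile A, S = {1, 4, 5, 6, 7}:
n :  0  1  2  3  4  5  6  7  8  9 10 11 12
G :  0  1  0  1  2  3  2  3  4  5  0  1  0
G_A(12) = 0.
Pile B, S = {4, 7}:
n :  0  1  2  3  4  5  6  7  8  9 10 11
G :  0  0  0  0  1  1  1  1  2  2  2  0
G_B(11) = 0.
Combined Grundy value = 0 ⊕ 0 = 0.

0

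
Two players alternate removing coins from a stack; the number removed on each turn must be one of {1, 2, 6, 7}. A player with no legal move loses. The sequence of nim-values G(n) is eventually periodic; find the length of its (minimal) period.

8

G(0) = 0
G(1) = mex{0} = 1
G(2) = mex{1,0} = 2
G(3) = mex{2,1} = 0
G(4) = mex{0,2} = 1
G(5) = mex{1,0} = 2
G(6) = mex{2,1,0} = 3
G(7) = mex{3,2,1,0} = 4
G(8) = mex{4,3,2,1} = 0
G(9) = mex{0,4,0,2} = 1
G(10) = mex{1,0,1,0} = 2
G(11) = mex{2,1,2,1} = 0
G(12) = mex{0,2,3,2} = 1
G(13) = mex{1,0,4,3} = 2
G(14) = mex{2,1,0,4} = 3
G(15) = mex{3,2,1,0} = 4
G(16) = mex{4,3,2,1} = 0
G(17) = mex{0,4,0,2} = 1
G(n+8) = G(n) holds for n = 0,…,6 (a full window of length max(S) = 7), so the sequence is purely periodic with period 8.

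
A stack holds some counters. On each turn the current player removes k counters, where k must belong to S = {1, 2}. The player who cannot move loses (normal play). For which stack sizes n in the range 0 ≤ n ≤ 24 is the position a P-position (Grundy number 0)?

0, 3, 6, 9, 12, 15, 18, 21, 24

G(0) = 0
G(1) = mex{0} = 1
G(2) = mex{1,0} = 2
G(3) = mex{2,1} = 0
G(4) = mex{0,2} = 1
G(5) = mex{1,0} = 2
G(6) = mex{2,1} = 0
G(7) = mex{0,2} = 1
G(8) = mex{1,0} = 2
G(9) = mex{2,1} = 0
G(10) = mex{0,2} = 1
G(11) = mex{1,0} = 2
G(12) = mex{2,1} = 0
G(13) = mex{0,2} = 1
G(14) = mex{1,0} = 2
G(15) = mex{2,1} = 0
G(16) = mex{0,2} = 1
G(17) = mex{1,0} = 2
G(18) = mex{2,1} = 0
G(19) = mex{0,2} = 1
G(20) = mex{1,0} = 2
G(21) = mex{2,1} = 0
G(22) = mex{0,2} = 1
G(23) = mex{1,0} = 2
G(24) = mex{2,1} = 0
P-positions are exactly the n with G(n) = 0.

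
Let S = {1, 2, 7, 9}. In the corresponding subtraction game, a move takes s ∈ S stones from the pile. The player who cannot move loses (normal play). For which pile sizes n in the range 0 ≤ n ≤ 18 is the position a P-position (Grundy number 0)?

0, 3, 6, 11, 14, 17

G(0) = 0
G(1) = mex{0} = 1
G(2) = mex{1,0} = 2
G(3) = mex{2,1} = 0
G(4) = mex{0,2} = 1
G(5) = mex{1,0} = 2
G(6) = mex{2,1} = 0
G(7) = mex{0,2,0} = 1
G(8) = mex{1,0,1} = 2
G(9) = mex{2,1,2,0} = 3
G(10) = mex{3,2,0,1} = 4
G(11) = mex{4,3,1,2} = 0
G(12) = mex{0,4,2,0} = 1
G(13) = mex{1,0,0,1} = 2
G(14) = mex{2,1,1,2} = 0
G(15) = mex{0,2,2,0} = 1
G(16) = mex{1,0,3,1} = 2
G(17) = mex{2,1,4,2} = 0
G(18) = mex{0,2,0,3} = 1
P-positions are exactly the n with G(n) = 0.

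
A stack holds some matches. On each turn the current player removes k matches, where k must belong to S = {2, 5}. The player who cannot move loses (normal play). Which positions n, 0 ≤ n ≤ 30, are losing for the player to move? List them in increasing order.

G(0) = 0
G(1) = mex{} = 0
G(2) = mex{0} = 1
G(3) = mex{0} = 1
G(4) = mex{1} = 0
G(5) = mex{1,0} = 2
G(6) = mex{0,0} = 1
G(7) = mex{2,1} = 0
G(8) = mex{1,1} = 0
G(9) = mex{0,0} = 1
G(10) = mex{0,2} = 1
G(11) = mex{1,1} = 0
G(12) = mex{1,0} = 2
G(13) = mex{0,0} = 1
G(14) = mex{2,1} = 0
G(15) = mex{1,1} = 0
G(16) = mex{0,0} = 1
G(17) = mex{0,2} = 1
G(18) = mex{1,1} = 0
G(19) = mex{1,0} = 2
G(20) = mex{0,0} = 1
G(21) = mex{2,1} = 0
G(22) = mex{1,1} = 0
G(23) = mex{0,0} = 1
G(24) = mex{0,2} = 1
G(25) = mex{1,1} = 0
G(26) = mex{1,0} = 2
G(27) = mex{0,0} = 1
G(28) = mex{2,1} = 0
G(29) = mex{1,1} = 0
G(30) = mex{0,0} = 1
P-positions are exactly the n with G(n) = 0.

0, 1, 4, 7, 8, 11, 14, 15, 18, 21, 22, 25, 28, 29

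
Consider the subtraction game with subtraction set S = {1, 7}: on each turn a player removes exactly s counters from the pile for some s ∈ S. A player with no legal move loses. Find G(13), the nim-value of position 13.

n :  0  1  2  3  4  5  6  7  8  9 10 11 12 13
G :  0  1  0  1  0  1  0  1  0  1  0  1  0  1

1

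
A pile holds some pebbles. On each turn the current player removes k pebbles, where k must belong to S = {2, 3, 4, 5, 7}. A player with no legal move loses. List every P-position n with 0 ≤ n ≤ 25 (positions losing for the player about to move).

G(0) = 0
G(1) = mex{} = 0
G(2) = mex{0} = 1
G(3) = mex{0,0} = 1
G(4) = mex{1,0,0} = 2
G(5) = mex{1,1,0,0} = 2
G(6) = mex{2,1,1,0} = 3
G(7) = mex{2,2,1,1,0} = 3
G(8) = mex{3,2,2,1,0} = 4
G(9) = mex{3,3,2,2,1} = 0
G(10) = mex{4,3,3,2,1} = 0
G(11) = mex{0,4,3,3,2} = 1
G(12) = mex{0,0,4,3,2} = 1
G(13) = mex{1,0,0,4,3} = 2
G(14) = mex{1,1,0,0,3} = 2
G(15) = mex{2,1,1,0,4} = 3
G(16) = mex{2,2,1,1,0} = 3
G(17) = mex{3,2,2,1,0} = 4
G(18) = mex{3,3,2,2,1} = 0
G(19) = mex{4,3,3,2,1} = 0
G(20) = mex{0,4,3,3,2} = 1
G(21) = mex{0,0,4,3,2} = 1
G(22) = mex{1,0,0,4,3} = 2
G(23) = mex{1,1,0,0,3} = 2
G(24) = mex{2,1,1,0,4} = 3
G(25) = mex{2,2,1,1,0} = 3
P-positions are exactly the n with G(n) = 0.

0, 1, 9, 10, 18, 19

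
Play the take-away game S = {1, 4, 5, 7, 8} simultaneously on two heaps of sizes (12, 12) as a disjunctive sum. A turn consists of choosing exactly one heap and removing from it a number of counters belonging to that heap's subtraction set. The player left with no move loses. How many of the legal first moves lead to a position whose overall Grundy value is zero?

0

All heaps use S = {1, 4, 5, 7, 8}:
G(0) = 0
G(1) = mex{0} = 1
G(2) = mex{1} = 0
G(3) = mex{0} = 1
G(4) = mex{1,0} = 2
G(5) = mex{2,1,0} = 3
G(6) = mex{3,0,1} = 2
G(7) = mex{2,1,0,0} = 3
G(8) = mex{3,2,1,1,0} = 4
G(9) = mex{4,3,2,0,1} = 5
G(10) = mex{5,2,3,1,0} = 4
G(11) = mex{4,3,2,2,1} = 0
G(12) = mex{0,4,3,3,2} = 1
Heap A: G(12) = 1.
Heap B: G(12) = 1.
Combined Grundy value = 1 ⊕ 1 = 0.
A winning move leaves total XOR = 0, i.e. changes one component's Grundy value g to g ⊕ X where X is the current total.
Heap A: target g' = 1⊕0 = 1, but every legal move changes the Grundy value (mex property), so 0 moves.
Heap B: target g' = 1⊕0 = 1, but every legal move changes the Grundy value (mex property), so 0 moves.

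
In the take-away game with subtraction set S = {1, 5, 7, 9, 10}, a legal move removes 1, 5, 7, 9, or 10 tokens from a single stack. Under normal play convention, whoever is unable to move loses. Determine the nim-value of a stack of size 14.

n :  0  1  2  3  4  5  6  7  8  9 10 11 12 13 14
G :  0  1  0  1  0  1  0  1  0  1  2  3  2  3  2

2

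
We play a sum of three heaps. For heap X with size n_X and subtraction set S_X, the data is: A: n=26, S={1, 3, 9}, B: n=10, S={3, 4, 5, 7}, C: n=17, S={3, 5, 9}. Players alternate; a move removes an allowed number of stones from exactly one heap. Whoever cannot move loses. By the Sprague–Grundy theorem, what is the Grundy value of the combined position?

1

Heap A, S = {1, 3, 9}:
G(0) = 0
G(1) = mex{0} = 1
G(2) = mex{1} = 0
G(3) = mex{0,0} = 1
G(4) = mex{1,1} = 0
G(5) = mex{0,0} = 1
G(6) = mex{1,1} = 0
G(7) = mex{0,0} = 1
G(8) = mex{1,1} = 0
G(9) = mex{0,0,0} = 1
G(10) = mex{1,1,1} = 0
G(11) = mex{0,0,0} = 1
G(12) = mex{1,1,1} = 0
G(13) = mex{0,0,0} = 1
G(14) = mex{1,1,1} = 0
G(15) = mex{0,0,0} = 1
G(16) = mex{1,1,1} = 0
G(17) = mex{0,0,0} = 1
G(18) = mex{1,1,1} = 0
G(19) = mex{0,0,0} = 1
G(20) = mex{1,1,1} = 0
G(21) = mex{0,0,0} = 1
G(22) = mex{1,1,1} = 0
G(23) = mex{0,0,0} = 1
G(24) = mex{1,1,1} = 0
G(25) = mex{0,0,0} = 1
G(26) = mex{1,1,1} = 0
G_A(26) = 0.
Heap B, S = {3, 4, 5, 7}:
G(0) = 0
G(1) = mex{} = 0
G(2) = mex{} = 0
G(3) = mex{0} = 1
G(4) = mex{0,0} = 1
G(5) = mex{0,0,0} = 1
G(6) = mex{1,0,0} = 2
G(7) = mex{1,1,0,0} = 2
G(8) = mex{1,1,1,0} = 2
G(9) = mex{2,1,1,0} = 3
G(10) = mex{2,2,1,1} = 0
G_B(10) = 0.
Heap C, S = {3, 5, 9}:
G(0) = 0
G(1) = mex{} = 0
G(2) = mex{} = 0
G(3) = mex{0} = 1
G(4) = mex{0} = 1
G(5) = mex{0,0} = 1
G(6) = mex{1,0} = 2
G(7) = mex{1,0} = 2
G(8) = mex{1,1} = 0
G(9) = mex{2,1,0} = 3
G(10) = mex{2,1,0} = 3
G(11) = mex{0,2,0} = 1
G(12) = mex{3,2,1} = 0
G(13) = mex{3,0,1} = 2
G(14) = mex{1,3,1} = 0
G(15) = mex{0,3,2} = 1
G(16) = mex{2,1,2} = 0
G(17) = mex{0,0,0} = 1
G_C(17) = 1.
Combined Grundy value = 0 ⊕ 0 ⊕ 1 = 1.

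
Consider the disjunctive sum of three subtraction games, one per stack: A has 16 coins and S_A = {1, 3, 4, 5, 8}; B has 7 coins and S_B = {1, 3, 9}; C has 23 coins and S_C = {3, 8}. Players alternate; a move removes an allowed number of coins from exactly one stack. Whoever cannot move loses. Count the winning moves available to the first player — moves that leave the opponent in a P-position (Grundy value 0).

Stack A, S = {1, 3, 4, 5, 8}:
n :  0  1  2  3  4  5  6  7  8  9 10 11 12 13 14 15 16
G :  0  1  0  1  2  3  2  3  4  0  1  0  1  2  3  2  3
G_A(16) = 3.
Stack B, S = {1, 3, 9}:
G(0) = 0
G(1) = mex{0} = 1
G(2) = mex{1} = 0
G(3) = mex{0,0} = 1
G(4) = mex{1,1} = 0
G(5) = mex{0,0} = 1
G(6) = mex{1,1} = 0
G(7) = mex{0,0} = 1
G_B(7) = 1.
Stack C, S = {3, 8}:
n :  0  1  2  3  4  5  6  7  8  9 10 11 12 13 14 15 16 17 18 19 20 21 22 23
G :  0  0  0  1  1  1  0  0  2  1  1  0  0  0  1  1  1  0  0  2  1  1  0  0
G_C(23) = 0.
Combined Grundy value = 3 ⊕ 1 ⊕ 0 = 2.
A winning move leaves total XOR = 0, i.e. changes one component's Grundy value g to g ⊕ X where X is the current total.
Stack A: need g' = 3⊕2 = 1. Options: 16−1→G=2, 16−3→G=2, 16−4→G=1, 16−5→G=0, 16−8→G=4. Hits: 1.
Stack B: need g' = 1⊕2 = 3. Options: 7−1→G=0, 7−3→G=0. Hits: 0.
Stack C: need g' = 0⊕2 = 2. Options: 23−3→G=1, 23−8→G=1. Hits: 0.

1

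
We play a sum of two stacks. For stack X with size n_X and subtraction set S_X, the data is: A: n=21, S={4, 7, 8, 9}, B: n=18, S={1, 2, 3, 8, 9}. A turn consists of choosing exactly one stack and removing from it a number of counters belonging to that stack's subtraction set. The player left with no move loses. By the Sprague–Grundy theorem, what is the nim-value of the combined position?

Stack A, S = {4, 7, 8, 9}:
G(0) = 0
G(1) = mex{} = 0
G(2) = mex{} = 0
G(3) = mex{} = 0
G(4) = mex{0} = 1
G(5) = mex{0} = 1
G(6) = mex{0} = 1
G(7) = mex{0,0} = 1
G(8) = mex{1,0,0} = 2
G(9) = mex{1,0,0,0} = 2
G(10) = mex{1,0,0,0} = 2
G(11) = mex{1,1,0,0} = 2
G(12) = mex{2,1,1,0} = 3
G(13) = mex{2,1,1,1} = 0
G(14) = mex{2,1,1,1} = 0
G(15) = mex{2,2,1,1} = 0
G(16) = mex{3,2,2,1} = 0
G(17) = mex{0,2,2,2} = 1
G(18) = mex{0,2,2,2} = 1
G(19) = mex{0,3,2,2} = 1
G(20) = mex{0,0,3,2} = 1
G(21) = mex{1,0,0,3} = 2
G_A(21) = 2.
Stack B, S = {1, 2, 3, 8, 9}:
G(0) = 0
G(1) = mex{0} = 1
G(2) = mex{1,0} = 2
G(3) = mex{2,1,0} = 3
G(4) = mex{3,2,1} = 0
G(5) = mex{0,3,2} = 1
G(6) = mex{1,0,3} = 2
G(7) = mex{2,1,0} = 3
G(8) = mex{3,2,1,0} = 4
G(9) = mex{4,3,2,1,0} = 5
G(10) = mex{5,4,3,2,1} = 0
G(11) = mex{0,5,4,3,2} = 1
G(12) = mex{1,0,5,0,3} = 2
G(13) = mex{2,1,0,1,0} = 3
G(14) = mex{3,2,1,2,1} = 0
G(15) = mex{0,3,2,3,2} = 1
G(16) = mex{1,0,3,4,3} = 2
G(17) = mex{2,1,0,5,4} = 3
G(18) = mex{3,2,1,0,5} = 4
G_B(18) = 4.
Combined Grundy value = 2 ⊕ 4 = 6.

6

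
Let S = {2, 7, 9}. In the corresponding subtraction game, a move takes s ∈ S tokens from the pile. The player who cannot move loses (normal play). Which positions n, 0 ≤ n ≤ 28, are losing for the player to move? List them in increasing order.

0, 1, 4, 5, 15, 16, 19, 20

n :  0  1  2  3  4  5  6  7  8  9 10 11 12 13 14 15 16 17 18 19 20 21 22 23 24 25 26 27 28
G :  0  0  1  1  0  0  1  1  2  2  3  3  2  2  3  0  0  1  1  0  0  1  1  2  2  3  3  2  2
P-positions are exactly the n with G(n) = 0.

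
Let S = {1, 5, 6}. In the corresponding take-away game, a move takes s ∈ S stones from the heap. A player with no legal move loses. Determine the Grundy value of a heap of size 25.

1

G(0) = 0
G(1) = mex{0} = 1
G(2) = mex{1} = 0
G(3) = mex{0} = 1
G(4) = mex{1} = 0
G(5) = mex{0,0} = 1
G(6) = mex{1,1,0} = 2
G(7) = mex{2,0,1} = 3
G(8) = mex{3,1,0} = 2
G(9) = mex{2,0,1} = 3
G(10) = mex{3,1,0} = 2
G(11) = mex{2,2,1} = 0
G(12) = mex{0,3,2} = 1
G(13) = mex{1,2,3} = 0
G(14) = mex{0,3,2} = 1
G(15) = mex{1,2,3} = 0
G(16) = mex{0,0,2} = 1
G(17) = mex{1,1,0} = 2
G(18) = mex{2,0,1} = 3
G(19) = mex{3,1,0} = 2
G(20) = mex{2,0,1} = 3
G(21) = mex{3,1,0} = 2
G(22) = mex{2,2,1} = 0
G(23) = mex{0,3,2} = 1
G(24) = mex{1,2,3} = 0
G(25) = mex{0,3,2} = 1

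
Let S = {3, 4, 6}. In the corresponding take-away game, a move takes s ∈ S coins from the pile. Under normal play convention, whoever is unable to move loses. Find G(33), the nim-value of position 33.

2

G(0) = 0
G(1) = mex{} = 0
G(2) = mex{} = 0
G(3) = mex{0} = 1
G(4) = mex{0,0} = 1
G(5) = mex{0,0} = 1
G(6) = mex{1,0,0} = 2
G(7) = mex{1,1,0} = 2
G(8) = mex{1,1,0} = 2
G(9) = mex{2,1,1} = 0
G(10) = mex{2,2,1} = 0
G(11) = mex{2,2,1} = 0
G(12) = mex{0,2,2} = 1
G(13) = mex{0,0,2} = 1
G(14) = mex{0,0,2} = 1
G(15) = mex{1,0,0} = 2
G(16) = mex{1,1,0} = 2
G(17) = mex{1,1,0} = 2
G(18) = mex{2,1,1} = 0
G(19) = mex{2,2,1} = 0
G(20) = mex{2,2,1} = 0
G(21) = mex{0,2,2} = 1
G(22) = mex{0,0,2} = 1
G(23) = mex{0,0,2} = 1
G(24) = mex{1,0,0} = 2
G(25) = mex{1,1,0} = 2
G(26) = mex{1,1,0} = 2
G(27) = mex{2,1,1} = 0
G(28) = mex{2,2,1} = 0
G(29) = mex{2,2,1} = 0
G(30) = mex{0,2,2} = 1
G(31) = mex{0,0,2} = 1
G(32) = mex{0,0,2} = 1
G(33) = mex{1,0,0} = 2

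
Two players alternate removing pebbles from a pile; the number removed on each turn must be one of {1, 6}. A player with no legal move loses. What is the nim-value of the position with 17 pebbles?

1

n :  0  1  2  3  4  5  6  7  8  9 10 11 12 13 14 15 16 17
G :  0  1  0  1  0  1  2  0  1  0  1  0  1  2  0  1  0  1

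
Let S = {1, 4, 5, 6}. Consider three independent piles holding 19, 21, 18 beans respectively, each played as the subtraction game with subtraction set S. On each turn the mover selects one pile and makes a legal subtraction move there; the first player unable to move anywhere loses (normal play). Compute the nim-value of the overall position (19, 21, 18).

0

All piles use S = {1, 4, 5, 6}:
n :  0  1  2  3  4  5  6  7  8  9 10 11 12 13 14 15 16 17 18 19 20 21
G :  0  1  0  1  2  3  2  3  4  0  1  0  1  2  3  2  3  4  0  1  0  1
Pile A: G(19) = 1.
Pile B: G(21) = 1.
Pile C: G(18) = 0.
Combined Grundy value = 1 ⊕ 1 ⊕ 0 = 0.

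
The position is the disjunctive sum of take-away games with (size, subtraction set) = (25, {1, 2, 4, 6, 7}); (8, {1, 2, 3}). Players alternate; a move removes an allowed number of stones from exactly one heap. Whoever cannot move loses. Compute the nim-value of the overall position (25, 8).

1

Heap A, S = {1, 2, 4, 6, 7}:
G(0) = 0
G(1) = mex{0} = 1
G(2) = mex{1,0} = 2
G(3) = mex{2,1} = 0
G(4) = mex{0,2,0} = 1
G(5) = mex{1,0,1} = 2
G(6) = mex{2,1,2,0} = 3
G(7) = mex{3,2,0,1,0} = 4
G(8) = mex{4,3,1,2,1} = 0
G(9) = mex{0,4,2,0,2} = 1
G(10) = mex{1,0,3,1,0} = 2
G(11) = mex{2,1,4,2,1} = 0
G(12) = mex{0,2,0,3,2} = 1
G(13) = mex{1,0,1,4,3} = 2
G(14) = mex{2,1,2,0,4} = 3
G(15) = mex{3,2,0,1,0} = 4
G(16) = mex{4,3,1,2,1} = 0
G(17) = mex{0,4,2,0,2} = 1
G(18) = mex{1,0,3,1,0} = 2
G(19) = mex{2,1,4,2,1} = 0
G(20) = mex{0,2,0,3,2} = 1
G(21) = mex{1,0,1,4,3} = 2
G(22) = mex{2,1,2,0,4} = 3
G(23) = mex{3,2,0,1,0} = 4
G(24) = mex{4,3,1,2,1} = 0
G(25) = mex{0,4,2,0,2} = 1
G_A(25) = 1.
Heap B, S = {1, 2, 3}:
n : 0 1 2 3 4 5 6 7 8
G : 0 1 2 3 0 1 2 3 0
G_B(8) = 0.
Combined Grundy value = 1 ⊕ 0 = 1.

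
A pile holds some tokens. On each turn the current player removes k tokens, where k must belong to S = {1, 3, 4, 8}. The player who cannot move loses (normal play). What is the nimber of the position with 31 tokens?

1

G(0) = 0
G(1) = mex{0} = 1
G(2) = mex{1} = 0
G(3) = mex{0,0} = 1
G(4) = mex{1,1,0} = 2
G(5) = mex{2,0,1} = 3
G(6) = mex{3,1,0} = 2
G(7) = mex{2,2,1} = 0
G(8) = mex{0,3,2,0} = 1
G(9) = mex{1,2,3,1} = 0
G(10) = mex{0,0,2,0} = 1
G(11) = mex{1,1,0,1} = 2
G(12) = mex{2,0,1,2} = 3
G(13) = mex{3,1,0,3} = 2
G(14) = mex{2,2,1,2} = 0
G(15) = mex{0,3,2,0} = 1
G(16) = mex{1,2,3,1} = 0
G(17) = mex{0,0,2,0} = 1
G(18) = mex{1,1,0,1} = 2
G(19) = mex{2,0,1,2} = 3
G(20) = mex{3,1,0,3} = 2
G(21) = mex{2,2,1,2} = 0
G(22) = mex{0,3,2,0} = 1
G(23) = mex{1,2,3,1} = 0
G(24) = mex{0,0,2,0} = 1
G(25) = mex{1,1,0,1} = 2
G(26) = mex{2,0,1,2} = 3
G(27) = mex{3,1,0,3} = 2
G(28) = mex{2,2,1,2} = 0
G(29) = mex{0,3,2,0} = 1
G(30) = mex{1,2,3,1} = 0
G(31) = mex{0,0,2,0} = 1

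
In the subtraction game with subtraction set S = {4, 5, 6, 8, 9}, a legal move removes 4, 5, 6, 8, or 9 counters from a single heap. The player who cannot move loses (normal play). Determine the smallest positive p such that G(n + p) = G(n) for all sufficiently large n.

13

n :  0  1  2  3  4  5  6  7  8  9 10 11 12 13 14 15 16 17 18 19 20 21 22 23 24 25 26 27
G :  0  0  0  0  1  1  1  1  2  2  2  2  3  0  0  0  0  1  1  1  1  2  2  2  2  3  0  0
G(n+13) = G(n) holds for n = 0,…,8 (a full window of length max(S) = 9), so the sequence is purely periodic with period 13.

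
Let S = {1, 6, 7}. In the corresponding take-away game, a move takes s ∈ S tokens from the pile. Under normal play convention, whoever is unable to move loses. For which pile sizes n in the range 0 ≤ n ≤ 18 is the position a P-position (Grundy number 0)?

0, 2, 4, 12, 14, 16

G(0) = 0
G(1) = mex{0} = 1
G(2) = mex{1} = 0
G(3) = mex{0} = 1
G(4) = mex{1} = 0
G(5) = mex{0} = 1
G(6) = mex{1,0} = 2
G(7) = mex{2,1,0} = 3
G(8) = mex{3,0,1} = 2
G(9) = mex{2,1,0} = 3
G(10) = mex{3,0,1} = 2
G(11) = mex{2,1,0} = 3
G(12) = mex{3,2,1} = 0
G(13) = mex{0,3,2} = 1
G(14) = mex{1,2,3} = 0
G(15) = mex{0,3,2} = 1
G(16) = mex{1,2,3} = 0
G(17) = mex{0,3,2} = 1
G(18) = mex{1,0,3} = 2
P-positions are exactly the n with G(n) = 0.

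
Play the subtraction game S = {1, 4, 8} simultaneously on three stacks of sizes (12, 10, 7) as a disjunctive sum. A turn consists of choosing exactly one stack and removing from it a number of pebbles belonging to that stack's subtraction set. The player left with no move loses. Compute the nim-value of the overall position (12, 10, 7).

All stacks use S = {1, 4, 8}:
n :  0  1  2  3  4  5  6  7  8  9 10 11 12
G :  0  1  0  1  2  0  1  0  1  2  3  2  0
Stack A: G(12) = 0.
Stack B: G(10) = 3.
Stack C: G(7) = 0.
Combined Grundy value = 0 ⊕ 3 ⊕ 0 = 3.

3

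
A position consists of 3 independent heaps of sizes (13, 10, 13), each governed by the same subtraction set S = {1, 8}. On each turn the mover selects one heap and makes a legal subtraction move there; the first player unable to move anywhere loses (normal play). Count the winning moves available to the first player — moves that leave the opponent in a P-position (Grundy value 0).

All heaps use S = {1, 8}:
G(0) = 0
G(1) = mex{0} = 1
G(2) = mex{1} = 0
G(3) = mex{0} = 1
G(4) = mex{1} = 0
G(5) = mex{0} = 1
G(6) = mex{1} = 0
G(7) = mex{0} = 1
G(8) = mex{1,0} = 2
G(9) = mex{2,1} = 0
G(10) = mex{0,0} = 1
G(11) = mex{1,1} = 0
G(12) = mex{0,0} = 1
G(13) = mex{1,1} = 0
Heap A: G(13) = 0.
Heap B: G(10) = 1.
Heap C: G(13) = 0.
Combined Grundy value = 0 ⊕ 1 ⊕ 0 = 1.
A winning move leaves total XOR = 0, i.e. changes one component's Grundy value g to g ⊕ X where X is the current total.
Heap A: need g' = 0⊕1 = 1. Options: 13−1→G=1, 13−8→G=1. Hits: 2.
Heap B: need g' = 1⊕1 = 0. Options: 10−1→G=0, 10−8→G=0. Hits: 2.
Heap C: need g' = 0⊕1 = 1. Options: 13−1→G=1, 13−8→G=1. Hits: 2.

6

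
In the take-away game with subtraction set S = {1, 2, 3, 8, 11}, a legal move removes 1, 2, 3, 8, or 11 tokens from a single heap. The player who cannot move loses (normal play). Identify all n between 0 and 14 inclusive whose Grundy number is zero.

0, 4, 9, 13

n :  0  1  2  3  4  5  6  7  8  9 10 11 12 13 14
G :  0  1  2  3  0  1  2  3  4  0  1  2  3  0  1
P-positions are exactly the n with G(n) = 0.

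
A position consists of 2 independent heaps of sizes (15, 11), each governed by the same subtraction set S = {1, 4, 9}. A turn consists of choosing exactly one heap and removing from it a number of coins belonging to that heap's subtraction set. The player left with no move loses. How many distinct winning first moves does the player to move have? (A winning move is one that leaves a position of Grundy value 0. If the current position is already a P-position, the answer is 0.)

5

All heaps use S = {1, 4, 9}:
n :  0  1  2  3  4  5  6  7  8  9 10 11 12 13 14 15
G :  0  1  0  1  2  0  1  0  1  2  0  1  0  1  2  0
Heap A: G(15) = 0.
Heap B: G(11) = 1.
Combined Grundy value = 0 ⊕ 1 = 1.
A winning move leaves total XOR = 0, i.e. changes one component's Grundy value g to g ⊕ X where X is the current total.
Heap A: need g' = 0⊕1 = 1. Options: 15−1→G=2, 15−4→G=1, 15−9→G=1. Hits: 2.
Heap B: need g' = 1⊕1 = 0. Options: 11−1→G=0, 11−4→G=0, 11−9→G=0. Hits: 3.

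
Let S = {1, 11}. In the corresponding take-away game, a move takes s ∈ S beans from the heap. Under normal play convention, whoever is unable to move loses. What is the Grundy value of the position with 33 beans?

1

n :  0  1  2  3  4  5  6  7  8  9 10 11 12 13 14 15 16 17 18 19 20 21 22 23 24 25 26 27 28 29 30 31 32 33
G :  0  1  0  1  0  1  0  1  0  1  0  1  0  1  0  1  0  1  0  1  0  1  0  1  0  1  0  1  0  1  0  1  0  1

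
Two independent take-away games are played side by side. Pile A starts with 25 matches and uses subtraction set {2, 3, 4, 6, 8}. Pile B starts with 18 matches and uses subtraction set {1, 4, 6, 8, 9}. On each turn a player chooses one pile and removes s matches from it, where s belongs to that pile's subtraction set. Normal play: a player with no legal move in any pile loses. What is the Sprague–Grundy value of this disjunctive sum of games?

Pile A, S = {2, 3, 4, 6, 8}:
G(0) = 0
G(1) = mex{} = 0
G(2) = mex{0} = 1
G(3) = mex{0,0} = 1
G(4) = mex{1,0,0} = 2
G(5) = mex{1,1,0} = 2
G(6) = mex{2,1,1,0} = 3
G(7) = mex{2,2,1,0} = 3
G(8) = mex{3,2,2,1,0} = 4
G(9) = mex{3,3,2,1,0} = 4
G(10) = mex{4,3,3,2,1} = 0
G(11) = mex{4,4,3,2,1} = 0
G(12) = mex{0,4,4,3,2} = 1
G(13) = mex{0,0,4,3,2} = 1
G(14) = mex{1,0,0,4,3} = 2
G(15) = mex{1,1,0,4,3} = 2
G(16) = mex{2,1,1,0,4} = 3
G(17) = mex{2,2,1,0,4} = 3
G(18) = mex{3,2,2,1,0} = 4
G(19) = mex{3,3,2,1,0} = 4
G(20) = mex{4,3,3,2,1} = 0
G(21) = mex{4,4,3,2,1} = 0
G(22) = mex{0,4,4,3,2} = 1
G(23) = mex{0,0,4,3,2} = 1
G(24) = mex{1,0,0,4,3} = 2
G(25) = mex{1,1,0,4,3} = 2
G_A(25) = 2.
Pile B, S = {1, 4, 6, 8, 9}:
G(0) = 0
G(1) = mex{0} = 1
G(2) = mex{1} = 0
G(3) = mex{0} = 1
G(4) = mex{1,0} = 2
G(5) = mex{2,1} = 0
G(6) = mex{0,0,0} = 1
G(7) = mex{1,1,1} = 0
G(8) = mex{0,2,0,0} = 1
G(9) = mex{1,0,1,1,0} = 2
G(10) = mex{2,1,2,0,1} = 3
G(11) = mex{3,0,0,1,0} = 2
G(12) = mex{2,1,1,2,1} = 0
G(13) = mex{0,2,0,0,2} = 1
G(14) = mex{1,3,1,1,0} = 2
G(15) = mex{2,2,2,0,1} = 3
G(16) = mex{3,0,3,1,0} = 2
G(17) = mex{2,1,2,2,1} = 0
G(18) = mex{0,2,0,3,2} = 1
G_B(18) = 1.
Combined Grundy value = 2 ⊕ 1 = 3.

3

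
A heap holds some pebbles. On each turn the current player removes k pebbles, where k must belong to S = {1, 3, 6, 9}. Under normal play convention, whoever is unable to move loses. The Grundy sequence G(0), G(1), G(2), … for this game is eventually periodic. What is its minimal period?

G(0) = 0
G(1) = mex{0} = 1
G(2) = mex{1} = 0
G(3) = mex{0,0} = 1
G(4) = mex{1,1} = 0
G(5) = mex{0,0} = 1
G(6) = mex{1,1,0} = 2
G(7) = mex{2,0,1} = 3
G(8) = mex{3,1,0} = 2
G(9) = mex{2,2,1,0} = 3
G(10) = mex{3,3,0,1} = 2
G(11) = mex{2,2,1,0} = 3
G(12) = mex{3,3,2,1} = 0
G(13) = mex{0,2,3,0} = 1
G(14) = mex{1,3,2,1} = 0
G(15) = mex{0,0,3,2} = 1
G(16) = mex{1,1,2,3} = 0
G(17) = mex{0,0,3,2} = 1
G(18) = mex{1,1,0,3} = 2
G(19) = mex{2,0,1,2} = 3
G(20) = mex{3,1,0,3} = 2
G(21) = mex{2,2,1,0} = 3
G(22) = mex{3,3,0,1} = 2
G(23) = mex{2,2,1,0} = 3
G(24) = mex{3,3,2,1} = 0
G(25) = mex{0,2,3,0} = 1
G(n+12) = G(n) holds for n = 0,…,8 (a full window of length max(S) = 9), so the sequence is purely periodic with period 12.

12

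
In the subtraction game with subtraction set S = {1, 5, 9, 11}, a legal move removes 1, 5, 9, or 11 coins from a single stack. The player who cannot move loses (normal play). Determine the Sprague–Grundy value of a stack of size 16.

G(0) = 0
G(1) = mex{0} = 1
G(2) = mex{1} = 0
G(3) = mex{0} = 1
G(4) = mex{1} = 0
G(5) = mex{0,0} = 1
G(6) = mex{1,1} = 0
G(7) = mex{0,0} = 1
G(8) = mex{1,1} = 0
G(9) = mex{0,0,0} = 1
G(10) = mex{1,1,1} = 0
G(11) = mex{0,0,0,0} = 1
G(12) = mex{1,1,1,1} = 0
G(13) = mex{0,0,0,0} = 1
G(14) = mex{1,1,1,1} = 0
G(15) = mex{0,0,0,0} = 1
G(16) = mex{1,1,1,1} = 0

0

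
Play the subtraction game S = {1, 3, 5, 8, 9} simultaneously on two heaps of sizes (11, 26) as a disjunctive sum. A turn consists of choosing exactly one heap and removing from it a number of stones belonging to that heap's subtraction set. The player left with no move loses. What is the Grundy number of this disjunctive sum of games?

All heaps use S = {1, 3, 5, 8, 9}:
n :  0  1  2  3  4  5  6  7  8  9 10 11 12 13 14 15 16 17 18 19 20 21 22 23 24 25 26
G :  0  1  0  1  0  1  0  1  2  3  2  3  2  3  2  3  0  1  0  1  0  1  0  1  2  3  2
Heap A: G(11) = 3.
Heap B: G(26) = 2.
Combined Grundy value = 3 ⊕ 2 = 1.

1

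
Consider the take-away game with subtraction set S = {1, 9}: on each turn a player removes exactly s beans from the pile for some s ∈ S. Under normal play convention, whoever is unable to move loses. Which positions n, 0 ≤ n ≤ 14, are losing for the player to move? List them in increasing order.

n :  0  1  2  3  4  5  6  7  8  9 10 11 12 13 14
G :  0  1  0  1  0  1  0  1  0  1  0  1  0  1  0
P-positions are exactly the n with G(n) = 0.

0, 2, 4, 6, 8, 10, 12, 14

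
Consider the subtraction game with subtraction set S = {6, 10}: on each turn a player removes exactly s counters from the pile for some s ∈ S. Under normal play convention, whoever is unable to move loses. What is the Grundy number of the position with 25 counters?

n :  0  1  2  3  4  5  6  7  8  9 10 11 12 13 14 15 16 17 18 19 20 21 22 23 24 25
G :  0  0  0  0  0  0  1  1  1  1  1  1  2  2  2  2  0  0  0  0  0  0  1  1  1  1

1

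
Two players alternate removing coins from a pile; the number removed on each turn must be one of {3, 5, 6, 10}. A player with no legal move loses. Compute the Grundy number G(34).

n :  0  1  2  3  4  5  6  7  8  9 10 11 12 13 14 15 16 17 18 19 20 21 22 23 24 25 26 27 28 29 30 31 32 33 34
G :  0  0  0  1  1  1  2  2  2  0  3  3  1  0  4  2  1  0  3  2  1  0  3  2  1  0  3  2  1  0  3  2  1  0  3

3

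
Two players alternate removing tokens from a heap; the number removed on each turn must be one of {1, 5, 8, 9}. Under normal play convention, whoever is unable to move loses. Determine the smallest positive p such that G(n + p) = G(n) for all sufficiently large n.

16

n :  0  1  2  3  4  5  6  7  8  9 10 11 12 13 14 15 16 17 18 19 20 21 22 23 24 25 26 27 28 29 30 31 32 33
G :  0  1  0  1  0  1  0  1  2  3  2  3  2  3  2  3  0  1  0  1  0  1  0  1  2  3  2  3  2  3  2  3  0  1
G(n+16) = G(n) holds for n = 0,…,8 (a full window of length max(S) = 9), so the sequence is purely periodic with period 16.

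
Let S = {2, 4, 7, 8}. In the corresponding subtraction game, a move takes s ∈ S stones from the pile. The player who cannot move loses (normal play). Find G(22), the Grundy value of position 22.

n :  0  1  2  3  4  5  6  7  8  9 10 11 12 13 14 15 16 17 18 19 20 21 22
G :  0  0  1  1  2  2  0  3  1  4  2  0  0  1  1  2  2  0  3  1  4  2  0

0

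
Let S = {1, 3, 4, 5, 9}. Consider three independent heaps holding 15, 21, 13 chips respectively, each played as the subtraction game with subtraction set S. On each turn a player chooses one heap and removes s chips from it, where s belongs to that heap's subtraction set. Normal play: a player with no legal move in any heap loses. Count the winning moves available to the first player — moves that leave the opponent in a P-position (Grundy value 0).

All heaps use S = {1, 3, 4, 5, 9}:
G(0) = 0
G(1) = mex{0} = 1
G(2) = mex{1} = 0
G(3) = mex{0,0} = 1
G(4) = mex{1,1,0} = 2
G(5) = mex{2,0,1,0} = 3
G(6) = mex{3,1,0,1} = 2
G(7) = mex{2,2,1,0} = 3
G(8) = mex{3,3,2,1} = 0
G(9) = mex{0,2,3,2,0} = 1
G(10) = mex{1,3,2,3,1} = 0
G(11) = mex{0,0,3,2,0} = 1
G(12) = mex{1,1,0,3,1} = 2
G(13) = mex{2,0,1,0,2} = 3
G(14) = mex{3,1,0,1,3} = 2
G(15) = mex{2,2,1,0,2} = 3
G(16) = mex{3,3,2,1,3} = 0
G(17) = mex{0,2,3,2,0} = 1
G(18) = mex{1,3,2,3,1} = 0
G(19) = mex{0,0,3,2,0} = 1
G(20) = mex{1,1,0,3,1} = 2
G(21) = mex{2,0,1,0,2} = 3
Heap A: G(15) = 3.
Heap B: G(21) = 3.
Heap C: G(13) = 3.
Combined Grundy value = 3 ⊕ 3 ⊕ 3 = 3.
A winning move leaves total XOR = 0, i.e. changes one component's Grundy value g to g ⊕ X where X is the current total.
Heap A: need g' = 3⊕3 = 0. Options: 15−1→G=2, 15−3→G=2, 15−4→G=1, 15−5→G=0, 15−9→G=2. Hits: 1.
Heap B: need g' = 3⊕3 = 0. Options: 21−1→G=2, 21−3→G=0, 21−4→G=1, 21−5→G=0, 21−9→G=2. Hits: 2.
Heap C: need g' = 3⊕3 = 0. Options: 13−1→G=2, 13−3→G=0, 13−4→G=1, 13−5→G=0, 13−9→G=2. Hits: 2.

5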